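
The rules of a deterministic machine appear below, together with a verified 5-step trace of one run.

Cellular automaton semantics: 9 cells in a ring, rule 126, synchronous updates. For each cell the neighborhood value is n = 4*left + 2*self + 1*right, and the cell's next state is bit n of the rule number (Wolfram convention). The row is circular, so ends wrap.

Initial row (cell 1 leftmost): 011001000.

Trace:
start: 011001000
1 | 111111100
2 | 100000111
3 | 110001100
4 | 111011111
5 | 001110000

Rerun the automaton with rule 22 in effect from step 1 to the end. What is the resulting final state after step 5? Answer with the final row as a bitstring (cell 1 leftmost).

010000001

(re-executing steps 1..5 under rule 22; state before step 1: 011001000)
1 | 100111100
2 | 111000011
3 | 000100100
4 | 001111110
5 | 010000001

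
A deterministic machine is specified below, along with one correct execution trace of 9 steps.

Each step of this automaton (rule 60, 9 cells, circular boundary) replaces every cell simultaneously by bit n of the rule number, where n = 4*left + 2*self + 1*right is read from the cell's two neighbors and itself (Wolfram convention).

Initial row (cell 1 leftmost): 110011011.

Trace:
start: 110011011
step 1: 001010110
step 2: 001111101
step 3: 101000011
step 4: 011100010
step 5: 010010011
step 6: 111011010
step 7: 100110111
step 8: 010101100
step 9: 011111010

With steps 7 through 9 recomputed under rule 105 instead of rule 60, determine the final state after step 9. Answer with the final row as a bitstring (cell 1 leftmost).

001010100

(re-executing steps 7..9 under rule 105; state before step 7: 111011010)
step 7: 101111101
step 8: 111000111
step 9: 001010100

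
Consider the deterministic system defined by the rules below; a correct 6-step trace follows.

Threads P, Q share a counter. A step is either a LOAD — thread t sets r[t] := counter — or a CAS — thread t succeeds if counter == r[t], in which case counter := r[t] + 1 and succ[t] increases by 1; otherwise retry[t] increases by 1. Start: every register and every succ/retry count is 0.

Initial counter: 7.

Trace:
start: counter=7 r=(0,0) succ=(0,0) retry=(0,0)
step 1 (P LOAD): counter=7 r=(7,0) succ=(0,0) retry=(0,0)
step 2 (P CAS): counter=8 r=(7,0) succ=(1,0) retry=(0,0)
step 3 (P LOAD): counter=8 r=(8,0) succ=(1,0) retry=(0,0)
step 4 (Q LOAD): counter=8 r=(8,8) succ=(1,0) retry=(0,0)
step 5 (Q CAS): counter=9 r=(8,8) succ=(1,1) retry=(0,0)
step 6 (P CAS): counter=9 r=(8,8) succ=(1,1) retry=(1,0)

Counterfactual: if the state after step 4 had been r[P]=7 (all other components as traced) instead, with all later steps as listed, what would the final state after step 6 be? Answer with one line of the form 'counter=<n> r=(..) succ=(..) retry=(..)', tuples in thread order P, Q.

state after step 4 := counter=8 r=(7,8) succ=(1,0) retry=(0,0)
step 5 (Q CAS): counter=9 r=(7,8) succ=(1,1) retry=(0,0)
step 6 (P CAS): counter=9 r=(7,8) succ=(1,1) retry=(1,0)

counter=9 r=(7,8) succ=(1,1) retry=(1,0)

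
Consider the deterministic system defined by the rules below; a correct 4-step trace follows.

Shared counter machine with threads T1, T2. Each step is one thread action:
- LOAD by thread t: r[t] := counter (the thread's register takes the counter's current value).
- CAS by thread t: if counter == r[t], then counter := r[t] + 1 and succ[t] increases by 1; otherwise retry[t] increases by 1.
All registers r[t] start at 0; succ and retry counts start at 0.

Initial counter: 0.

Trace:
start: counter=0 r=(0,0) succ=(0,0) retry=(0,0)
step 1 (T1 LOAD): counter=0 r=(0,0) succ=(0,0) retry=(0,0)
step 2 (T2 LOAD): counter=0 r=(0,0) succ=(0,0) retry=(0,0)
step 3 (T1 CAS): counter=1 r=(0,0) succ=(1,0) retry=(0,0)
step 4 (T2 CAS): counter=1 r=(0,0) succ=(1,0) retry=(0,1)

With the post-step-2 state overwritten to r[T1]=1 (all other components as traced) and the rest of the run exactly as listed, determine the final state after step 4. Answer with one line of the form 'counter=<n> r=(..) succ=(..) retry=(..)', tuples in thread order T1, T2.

state after step 2 := counter=0 r=(1,0) succ=(0,0) retry=(0,0)
step 3 (T1 CAS): counter=0 r=(1,0) succ=(0,0) retry=(1,0)
step 4 (T2 CAS): counter=1 r=(1,0) succ=(0,1) retry=(1,0)

counter=1 r=(1,0) succ=(0,1) retry=(1,0)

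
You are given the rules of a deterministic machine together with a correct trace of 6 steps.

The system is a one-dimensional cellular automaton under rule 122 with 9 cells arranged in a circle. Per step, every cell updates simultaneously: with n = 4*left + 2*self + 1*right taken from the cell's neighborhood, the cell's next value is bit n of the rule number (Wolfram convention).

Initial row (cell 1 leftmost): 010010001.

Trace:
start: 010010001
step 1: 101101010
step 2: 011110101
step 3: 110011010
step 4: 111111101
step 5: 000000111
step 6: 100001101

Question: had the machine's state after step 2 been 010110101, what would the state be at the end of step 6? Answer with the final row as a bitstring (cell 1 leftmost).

state after step 2 := 010110101
step 3: 101111010
step 4: 011001101
step 5: 111111110
step 6: 100000011

100000011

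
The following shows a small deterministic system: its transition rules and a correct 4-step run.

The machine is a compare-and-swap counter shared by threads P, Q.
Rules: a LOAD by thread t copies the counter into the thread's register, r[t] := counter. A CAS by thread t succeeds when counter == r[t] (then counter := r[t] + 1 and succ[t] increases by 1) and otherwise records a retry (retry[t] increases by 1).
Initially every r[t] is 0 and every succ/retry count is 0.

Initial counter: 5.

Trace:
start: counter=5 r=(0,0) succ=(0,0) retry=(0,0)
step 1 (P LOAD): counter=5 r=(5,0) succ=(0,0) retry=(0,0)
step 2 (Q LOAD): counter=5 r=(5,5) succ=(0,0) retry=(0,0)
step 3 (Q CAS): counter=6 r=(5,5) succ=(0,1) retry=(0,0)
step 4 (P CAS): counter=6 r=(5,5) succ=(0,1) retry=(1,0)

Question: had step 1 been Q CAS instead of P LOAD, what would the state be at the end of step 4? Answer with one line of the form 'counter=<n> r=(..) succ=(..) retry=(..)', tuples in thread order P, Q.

(re-executing from step 1 with the substitution; state before step 1: counter=5 r=(0,0) succ=(0,0) retry=(0,0))
step 1 (Q CAS): counter=5 r=(0,0) succ=(0,0) retry=(0,1)
step 2 (Q LOAD): counter=5 r=(0,5) succ=(0,0) retry=(0,1)
step 3 (Q CAS): counter=6 r=(0,5) succ=(0,1) retry=(0,1)
step 4 (P CAS): counter=6 r=(0,5) succ=(0,1) retry=(1,1)

counter=6 r=(0,5) succ=(0,1) retry=(1,1)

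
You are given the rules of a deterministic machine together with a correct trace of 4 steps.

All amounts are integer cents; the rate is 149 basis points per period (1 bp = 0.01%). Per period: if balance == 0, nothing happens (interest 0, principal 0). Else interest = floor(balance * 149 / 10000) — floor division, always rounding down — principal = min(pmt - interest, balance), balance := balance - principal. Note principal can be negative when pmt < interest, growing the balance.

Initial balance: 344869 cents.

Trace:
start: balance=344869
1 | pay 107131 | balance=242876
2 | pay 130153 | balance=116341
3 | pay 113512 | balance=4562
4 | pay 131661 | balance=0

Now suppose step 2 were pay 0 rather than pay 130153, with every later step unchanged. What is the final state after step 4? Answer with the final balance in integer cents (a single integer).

(re-executing from step 2 with the substitution; state before step 2: balance=242876)
2 | pay 0 | balance=246494
3 | pay 113512 | balance=136654
4 | pay 131661 | balance=7029

7029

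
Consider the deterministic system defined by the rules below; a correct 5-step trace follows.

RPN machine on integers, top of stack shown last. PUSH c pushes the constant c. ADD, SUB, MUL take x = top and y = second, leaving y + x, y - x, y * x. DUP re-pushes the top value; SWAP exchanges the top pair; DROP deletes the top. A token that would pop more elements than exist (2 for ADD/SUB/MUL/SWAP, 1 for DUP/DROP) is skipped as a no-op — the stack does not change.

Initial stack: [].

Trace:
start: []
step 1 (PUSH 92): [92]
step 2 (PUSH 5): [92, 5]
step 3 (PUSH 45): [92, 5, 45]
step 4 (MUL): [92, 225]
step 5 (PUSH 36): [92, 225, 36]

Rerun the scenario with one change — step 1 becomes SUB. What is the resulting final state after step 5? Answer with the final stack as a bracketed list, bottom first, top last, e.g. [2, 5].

(re-executing from step 1 with the substitution; state before step 1: [])
step 1 (SUB): []
step 2 (PUSH 5): [5]
step 3 (PUSH 45): [5, 45]
step 4 (MUL): [225]
step 5 (PUSH 36): [225, 36]

[225, 36]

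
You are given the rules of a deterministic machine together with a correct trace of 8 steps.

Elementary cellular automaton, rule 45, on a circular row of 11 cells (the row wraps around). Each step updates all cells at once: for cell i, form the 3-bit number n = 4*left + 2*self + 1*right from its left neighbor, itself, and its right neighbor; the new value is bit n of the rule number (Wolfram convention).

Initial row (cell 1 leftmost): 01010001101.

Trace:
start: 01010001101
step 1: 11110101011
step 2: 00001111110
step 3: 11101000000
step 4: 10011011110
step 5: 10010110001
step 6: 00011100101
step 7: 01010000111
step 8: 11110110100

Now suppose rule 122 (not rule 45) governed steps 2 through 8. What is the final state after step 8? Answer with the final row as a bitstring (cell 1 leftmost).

11100111001

(re-executing steps 2..8 under rule 122; state before step 2: 11110101011)
step 2: 00011010110
step 3: 00111101111
step 4: 11100111001
step 5: 00111101111
step 6: 11100111001
step 7: 00111101111
step 8: 11100111001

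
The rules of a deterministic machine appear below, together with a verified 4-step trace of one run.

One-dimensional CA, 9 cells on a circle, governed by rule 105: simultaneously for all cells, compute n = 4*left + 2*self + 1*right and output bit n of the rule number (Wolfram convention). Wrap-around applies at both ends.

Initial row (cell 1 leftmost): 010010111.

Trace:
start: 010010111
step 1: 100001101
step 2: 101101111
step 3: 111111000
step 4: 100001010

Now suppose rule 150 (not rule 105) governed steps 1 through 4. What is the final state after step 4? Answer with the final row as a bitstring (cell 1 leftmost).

(re-executing steps 1..4 under rule 150; state before step 1: 010010111)
step 1: 011110010
step 2: 101101111
step 3: 000000111
step 4: 100001010

100001010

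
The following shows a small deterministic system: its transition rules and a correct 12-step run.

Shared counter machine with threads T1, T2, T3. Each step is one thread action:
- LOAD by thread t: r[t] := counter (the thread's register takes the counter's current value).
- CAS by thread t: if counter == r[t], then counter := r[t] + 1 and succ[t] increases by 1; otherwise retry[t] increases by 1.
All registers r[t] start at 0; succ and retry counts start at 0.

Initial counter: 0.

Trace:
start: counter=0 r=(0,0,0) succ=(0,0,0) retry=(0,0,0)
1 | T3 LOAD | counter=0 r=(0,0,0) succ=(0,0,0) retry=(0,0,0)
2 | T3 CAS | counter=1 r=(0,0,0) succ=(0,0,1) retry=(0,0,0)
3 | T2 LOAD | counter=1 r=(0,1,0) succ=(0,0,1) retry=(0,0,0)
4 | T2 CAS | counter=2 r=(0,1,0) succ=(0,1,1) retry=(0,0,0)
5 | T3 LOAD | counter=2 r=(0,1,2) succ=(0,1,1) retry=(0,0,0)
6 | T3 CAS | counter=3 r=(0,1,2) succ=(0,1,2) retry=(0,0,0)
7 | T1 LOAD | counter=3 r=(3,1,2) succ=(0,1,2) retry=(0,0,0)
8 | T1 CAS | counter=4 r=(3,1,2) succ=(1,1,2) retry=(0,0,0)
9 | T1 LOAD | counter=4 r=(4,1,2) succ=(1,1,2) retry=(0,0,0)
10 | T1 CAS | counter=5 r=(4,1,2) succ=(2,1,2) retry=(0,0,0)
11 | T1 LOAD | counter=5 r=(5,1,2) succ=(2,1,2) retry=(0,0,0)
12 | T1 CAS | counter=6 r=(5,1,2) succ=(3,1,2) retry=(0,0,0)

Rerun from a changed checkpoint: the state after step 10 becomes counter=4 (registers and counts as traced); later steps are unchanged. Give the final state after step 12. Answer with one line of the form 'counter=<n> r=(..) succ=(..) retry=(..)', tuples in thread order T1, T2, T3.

state after step 10 := counter=4 r=(4,1,2) succ=(2,1,2) retry=(0,0,0)
11 | T1 LOAD | counter=4 r=(4,1,2) succ=(2,1,2) retry=(0,0,0)
12 | T1 CAS | counter=5 r=(4,1,2) succ=(3,1,2) retry=(0,0,0)

counter=5 r=(4,1,2) succ=(3,1,2) retry=(0,0,0)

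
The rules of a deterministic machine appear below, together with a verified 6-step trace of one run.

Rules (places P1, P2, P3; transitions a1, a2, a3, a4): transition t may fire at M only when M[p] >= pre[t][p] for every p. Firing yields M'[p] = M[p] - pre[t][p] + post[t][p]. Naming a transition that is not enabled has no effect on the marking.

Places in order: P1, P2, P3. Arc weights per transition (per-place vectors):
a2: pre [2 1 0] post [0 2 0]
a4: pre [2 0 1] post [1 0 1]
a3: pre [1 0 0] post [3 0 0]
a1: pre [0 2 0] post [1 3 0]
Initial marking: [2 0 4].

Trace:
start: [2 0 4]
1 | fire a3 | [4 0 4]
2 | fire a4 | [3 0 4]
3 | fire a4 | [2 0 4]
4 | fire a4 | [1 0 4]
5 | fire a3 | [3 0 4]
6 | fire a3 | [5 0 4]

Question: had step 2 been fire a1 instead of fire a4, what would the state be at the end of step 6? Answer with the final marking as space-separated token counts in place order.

6 0 4

(re-executing from step 2 with the substitution; state before step 2: [4 0 4])
2 | fire a1 | [4 0 4]
3 | fire a4 | [3 0 4]
4 | fire a4 | [2 0 4]
5 | fire a3 | [4 0 4]
6 | fire a3 | [6 0 4]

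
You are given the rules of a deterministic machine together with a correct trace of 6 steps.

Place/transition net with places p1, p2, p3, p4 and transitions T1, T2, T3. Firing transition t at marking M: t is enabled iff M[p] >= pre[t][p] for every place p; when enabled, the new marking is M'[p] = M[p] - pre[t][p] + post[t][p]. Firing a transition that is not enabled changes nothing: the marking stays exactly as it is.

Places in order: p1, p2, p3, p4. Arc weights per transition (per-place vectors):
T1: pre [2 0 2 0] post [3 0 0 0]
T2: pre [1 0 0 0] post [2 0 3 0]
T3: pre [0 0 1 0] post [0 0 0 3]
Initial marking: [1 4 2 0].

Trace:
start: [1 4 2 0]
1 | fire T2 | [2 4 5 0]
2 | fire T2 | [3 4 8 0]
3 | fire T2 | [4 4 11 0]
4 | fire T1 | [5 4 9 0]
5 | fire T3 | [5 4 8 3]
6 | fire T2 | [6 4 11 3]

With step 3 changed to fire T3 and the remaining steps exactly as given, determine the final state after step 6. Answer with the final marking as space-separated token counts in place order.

(re-executing from step 3 with the substitution; state before step 3: [3 4 8 0])
3 | fire T3 | [3 4 7 3]
4 | fire T1 | [4 4 5 3]
5 | fire T3 | [4 4 4 6]
6 | fire T2 | [5 4 7 6]

5 4 7 6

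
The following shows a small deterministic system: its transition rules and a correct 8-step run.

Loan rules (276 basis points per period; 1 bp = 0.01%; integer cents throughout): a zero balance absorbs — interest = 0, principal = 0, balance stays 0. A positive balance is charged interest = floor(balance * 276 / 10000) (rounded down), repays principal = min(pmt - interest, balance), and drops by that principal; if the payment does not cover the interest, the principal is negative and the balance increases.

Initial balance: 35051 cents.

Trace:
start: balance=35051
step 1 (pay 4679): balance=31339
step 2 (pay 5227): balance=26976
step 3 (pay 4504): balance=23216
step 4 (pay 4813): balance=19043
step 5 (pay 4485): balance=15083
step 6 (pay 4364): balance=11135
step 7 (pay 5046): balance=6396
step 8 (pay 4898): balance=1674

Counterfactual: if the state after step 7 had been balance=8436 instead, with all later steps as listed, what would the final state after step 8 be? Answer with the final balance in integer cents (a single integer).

state after step 7 := balance=8436
step 8 (pay 4898): balance=3770

3770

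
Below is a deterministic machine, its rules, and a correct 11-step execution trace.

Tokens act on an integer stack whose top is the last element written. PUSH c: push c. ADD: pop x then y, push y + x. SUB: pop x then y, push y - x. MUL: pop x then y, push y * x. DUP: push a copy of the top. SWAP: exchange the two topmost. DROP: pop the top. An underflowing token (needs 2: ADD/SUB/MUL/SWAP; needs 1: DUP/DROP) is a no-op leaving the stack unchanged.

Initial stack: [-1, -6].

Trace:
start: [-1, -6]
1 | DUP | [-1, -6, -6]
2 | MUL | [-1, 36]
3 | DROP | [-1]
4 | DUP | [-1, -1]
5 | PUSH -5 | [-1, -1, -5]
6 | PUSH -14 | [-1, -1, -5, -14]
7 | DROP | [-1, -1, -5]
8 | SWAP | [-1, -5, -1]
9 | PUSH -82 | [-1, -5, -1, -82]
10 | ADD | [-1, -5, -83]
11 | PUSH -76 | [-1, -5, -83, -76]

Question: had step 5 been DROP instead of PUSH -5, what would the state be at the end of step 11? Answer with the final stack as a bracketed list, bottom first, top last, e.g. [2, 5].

(re-executing from step 5 with the substitution; state before step 5: [-1, -1])
5 | DROP | [-1]
6 | PUSH -14 | [-1, -14]
7 | DROP | [-1]
8 | SWAP | [-1]
9 | PUSH -82 | [-1, -82]
10 | ADD | [-83]
11 | PUSH -76 | [-83, -76]

[-83, -76]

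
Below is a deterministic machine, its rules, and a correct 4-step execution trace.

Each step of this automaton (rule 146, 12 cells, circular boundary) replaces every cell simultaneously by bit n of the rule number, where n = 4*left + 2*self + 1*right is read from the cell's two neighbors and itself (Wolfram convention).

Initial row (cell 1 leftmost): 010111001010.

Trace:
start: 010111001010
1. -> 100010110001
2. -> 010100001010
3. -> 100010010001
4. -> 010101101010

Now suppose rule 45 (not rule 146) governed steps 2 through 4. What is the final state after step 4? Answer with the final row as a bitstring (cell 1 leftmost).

001000110100

(re-executing steps 2..4 under rule 45; state before step 2: 100010110001)
2. -> 001011100101
3. -> 001110000111
4. -> 001000110100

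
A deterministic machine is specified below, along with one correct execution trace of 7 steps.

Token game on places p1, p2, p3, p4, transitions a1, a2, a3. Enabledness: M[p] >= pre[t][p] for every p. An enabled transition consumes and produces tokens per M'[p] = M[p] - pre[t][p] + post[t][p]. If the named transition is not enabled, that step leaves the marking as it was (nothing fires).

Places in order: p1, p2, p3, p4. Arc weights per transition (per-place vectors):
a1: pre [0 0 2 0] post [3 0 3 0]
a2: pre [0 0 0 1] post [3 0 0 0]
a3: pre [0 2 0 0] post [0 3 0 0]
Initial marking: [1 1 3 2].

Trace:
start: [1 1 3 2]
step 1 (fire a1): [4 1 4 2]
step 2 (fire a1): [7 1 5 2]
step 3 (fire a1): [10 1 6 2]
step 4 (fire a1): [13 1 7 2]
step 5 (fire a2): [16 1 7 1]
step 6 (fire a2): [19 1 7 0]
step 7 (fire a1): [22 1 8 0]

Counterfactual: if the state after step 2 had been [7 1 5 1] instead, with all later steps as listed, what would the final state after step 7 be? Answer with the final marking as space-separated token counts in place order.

19 1 8 0

state after step 2 := [7 1 5 1]
step 3 (fire a1): [10 1 6 1]
step 4 (fire a1): [13 1 7 1]
step 5 (fire a2): [16 1 7 0]
step 6 (fire a2): [16 1 7 0]
step 7 (fire a1): [19 1 8 0]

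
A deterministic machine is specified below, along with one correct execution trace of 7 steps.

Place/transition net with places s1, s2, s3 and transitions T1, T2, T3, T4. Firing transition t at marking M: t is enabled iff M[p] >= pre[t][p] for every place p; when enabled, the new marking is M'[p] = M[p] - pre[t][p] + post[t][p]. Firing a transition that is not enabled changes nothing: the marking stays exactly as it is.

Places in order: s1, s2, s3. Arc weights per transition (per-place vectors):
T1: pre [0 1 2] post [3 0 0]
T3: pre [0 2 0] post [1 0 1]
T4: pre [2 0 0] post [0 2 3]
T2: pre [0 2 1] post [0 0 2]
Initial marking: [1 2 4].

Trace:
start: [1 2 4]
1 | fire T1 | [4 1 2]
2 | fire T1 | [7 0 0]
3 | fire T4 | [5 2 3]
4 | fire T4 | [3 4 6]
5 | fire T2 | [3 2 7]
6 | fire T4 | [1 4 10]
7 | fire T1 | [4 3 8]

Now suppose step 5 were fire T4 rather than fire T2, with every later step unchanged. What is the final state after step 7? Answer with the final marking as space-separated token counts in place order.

(re-executing from step 5 with the substitution; state before step 5: [3 4 6])
5 | fire T4 | [1 6 9]
6 | fire T4 | [1 6 9]
7 | fire T1 | [4 5 7]

4 5 7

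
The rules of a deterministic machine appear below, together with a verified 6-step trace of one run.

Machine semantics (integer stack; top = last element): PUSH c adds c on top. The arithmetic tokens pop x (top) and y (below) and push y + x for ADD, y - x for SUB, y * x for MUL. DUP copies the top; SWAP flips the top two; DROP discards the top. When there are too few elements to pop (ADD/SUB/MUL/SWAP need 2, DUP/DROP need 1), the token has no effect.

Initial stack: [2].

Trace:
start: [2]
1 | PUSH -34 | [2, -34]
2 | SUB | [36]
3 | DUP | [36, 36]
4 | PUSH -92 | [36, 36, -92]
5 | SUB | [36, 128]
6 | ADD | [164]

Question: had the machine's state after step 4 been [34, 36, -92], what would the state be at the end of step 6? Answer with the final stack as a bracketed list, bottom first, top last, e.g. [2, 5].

[162]

state after step 4 := [34, 36, -92]
5 | SUB | [34, 128]
6 | ADD | [162]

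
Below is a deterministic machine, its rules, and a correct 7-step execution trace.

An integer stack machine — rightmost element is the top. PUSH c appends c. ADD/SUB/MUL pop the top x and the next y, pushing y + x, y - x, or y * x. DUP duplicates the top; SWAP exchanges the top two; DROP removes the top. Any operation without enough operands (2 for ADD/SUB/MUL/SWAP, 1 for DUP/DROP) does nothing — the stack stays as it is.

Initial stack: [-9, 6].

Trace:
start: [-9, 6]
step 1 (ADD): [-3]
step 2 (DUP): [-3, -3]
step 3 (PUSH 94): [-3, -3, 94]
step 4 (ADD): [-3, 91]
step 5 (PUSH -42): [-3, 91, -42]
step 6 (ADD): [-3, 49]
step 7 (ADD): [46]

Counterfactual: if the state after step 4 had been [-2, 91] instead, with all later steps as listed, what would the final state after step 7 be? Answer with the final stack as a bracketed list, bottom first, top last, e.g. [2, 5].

state after step 4 := [-2, 91]
step 5 (PUSH -42): [-2, 91, -42]
step 6 (ADD): [-2, 49]
step 7 (ADD): [47]

[47]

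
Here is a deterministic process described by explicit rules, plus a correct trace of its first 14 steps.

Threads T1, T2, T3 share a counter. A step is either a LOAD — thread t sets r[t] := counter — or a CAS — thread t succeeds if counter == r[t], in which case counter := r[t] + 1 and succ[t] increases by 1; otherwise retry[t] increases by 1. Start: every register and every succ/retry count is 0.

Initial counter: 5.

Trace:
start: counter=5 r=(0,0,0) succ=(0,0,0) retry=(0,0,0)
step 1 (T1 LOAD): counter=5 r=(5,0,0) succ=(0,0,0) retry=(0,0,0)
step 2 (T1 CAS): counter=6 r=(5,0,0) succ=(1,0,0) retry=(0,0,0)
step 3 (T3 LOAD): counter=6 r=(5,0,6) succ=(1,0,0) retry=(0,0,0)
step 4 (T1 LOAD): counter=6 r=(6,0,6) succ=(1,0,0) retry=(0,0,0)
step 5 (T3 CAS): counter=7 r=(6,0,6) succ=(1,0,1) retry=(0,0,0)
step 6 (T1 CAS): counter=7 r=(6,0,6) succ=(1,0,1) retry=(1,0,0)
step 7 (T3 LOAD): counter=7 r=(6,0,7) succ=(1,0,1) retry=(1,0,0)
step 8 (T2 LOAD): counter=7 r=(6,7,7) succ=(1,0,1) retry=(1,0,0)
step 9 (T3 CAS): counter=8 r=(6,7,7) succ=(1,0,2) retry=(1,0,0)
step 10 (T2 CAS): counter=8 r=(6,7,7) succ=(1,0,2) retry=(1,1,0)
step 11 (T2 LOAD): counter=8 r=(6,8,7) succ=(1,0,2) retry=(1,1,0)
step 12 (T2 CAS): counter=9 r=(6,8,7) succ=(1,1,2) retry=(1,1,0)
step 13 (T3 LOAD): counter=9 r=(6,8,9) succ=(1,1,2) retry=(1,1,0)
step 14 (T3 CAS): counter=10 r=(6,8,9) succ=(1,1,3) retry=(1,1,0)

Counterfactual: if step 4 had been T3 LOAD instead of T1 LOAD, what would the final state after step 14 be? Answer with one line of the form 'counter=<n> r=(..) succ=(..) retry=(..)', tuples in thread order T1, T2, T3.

(re-executing from step 4 with the substitution; state before step 4: counter=6 r=(5,0,6) succ=(1,0,0) retry=(0,0,0))
step 4 (T3 LOAD): counter=6 r=(5,0,6) succ=(1,0,0) retry=(0,0,0)
step 5 (T3 CAS): counter=7 r=(5,0,6) succ=(1,0,1) retry=(0,0,0)
step 6 (T1 CAS): counter=7 r=(5,0,6) succ=(1,0,1) retry=(1,0,0)
step 7 (T3 LOAD): counter=7 r=(5,0,7) succ=(1,0,1) retry=(1,0,0)
step 8 (T2 LOAD): counter=7 r=(5,7,7) succ=(1,0,1) retry=(1,0,0)
step 9 (T3 CAS): counter=8 r=(5,7,7) succ=(1,0,2) retry=(1,0,0)
step 10 (T2 CAS): counter=8 r=(5,7,7) succ=(1,0,2) retry=(1,1,0)
step 11 (T2 LOAD): counter=8 r=(5,8,7) succ=(1,0,2) retry=(1,1,0)
step 12 (T2 CAS): counter=9 r=(5,8,7) succ=(1,1,2) retry=(1,1,0)
step 13 (T3 LOAD): counter=9 r=(5,8,9) succ=(1,1,2) retry=(1,1,0)
step 14 (T3 CAS): counter=10 r=(5,8,9) succ=(1,1,3) retry=(1,1,0)

counter=10 r=(5,8,9) succ=(1,1,3) retry=(1,1,0)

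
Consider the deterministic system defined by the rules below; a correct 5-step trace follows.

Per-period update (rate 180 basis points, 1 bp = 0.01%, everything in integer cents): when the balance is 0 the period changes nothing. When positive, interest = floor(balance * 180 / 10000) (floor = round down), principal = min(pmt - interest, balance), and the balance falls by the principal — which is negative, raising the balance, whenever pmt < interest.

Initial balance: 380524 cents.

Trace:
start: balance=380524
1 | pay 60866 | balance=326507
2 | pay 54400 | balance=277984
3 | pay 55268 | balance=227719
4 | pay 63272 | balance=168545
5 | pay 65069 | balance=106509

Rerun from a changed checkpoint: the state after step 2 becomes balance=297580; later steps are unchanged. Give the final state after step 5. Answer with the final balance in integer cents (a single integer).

state after step 2 := balance=297580
3 | pay 55268 | balance=247668
4 | pay 63272 | balance=188854
5 | pay 65069 | balance=127184

127184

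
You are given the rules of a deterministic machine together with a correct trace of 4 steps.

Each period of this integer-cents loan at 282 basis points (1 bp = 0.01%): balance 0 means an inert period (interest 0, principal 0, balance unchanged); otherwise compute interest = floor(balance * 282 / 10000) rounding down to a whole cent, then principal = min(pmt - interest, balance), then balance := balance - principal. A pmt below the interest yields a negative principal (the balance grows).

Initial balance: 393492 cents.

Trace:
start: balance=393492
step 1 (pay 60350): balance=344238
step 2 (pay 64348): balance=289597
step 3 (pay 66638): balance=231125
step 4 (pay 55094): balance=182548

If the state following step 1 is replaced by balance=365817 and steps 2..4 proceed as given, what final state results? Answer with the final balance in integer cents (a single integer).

206006

state after step 1 := balance=365817
step 2 (pay 64348): balance=311785
step 3 (pay 66638): balance=253939
step 4 (pay 55094): balance=206006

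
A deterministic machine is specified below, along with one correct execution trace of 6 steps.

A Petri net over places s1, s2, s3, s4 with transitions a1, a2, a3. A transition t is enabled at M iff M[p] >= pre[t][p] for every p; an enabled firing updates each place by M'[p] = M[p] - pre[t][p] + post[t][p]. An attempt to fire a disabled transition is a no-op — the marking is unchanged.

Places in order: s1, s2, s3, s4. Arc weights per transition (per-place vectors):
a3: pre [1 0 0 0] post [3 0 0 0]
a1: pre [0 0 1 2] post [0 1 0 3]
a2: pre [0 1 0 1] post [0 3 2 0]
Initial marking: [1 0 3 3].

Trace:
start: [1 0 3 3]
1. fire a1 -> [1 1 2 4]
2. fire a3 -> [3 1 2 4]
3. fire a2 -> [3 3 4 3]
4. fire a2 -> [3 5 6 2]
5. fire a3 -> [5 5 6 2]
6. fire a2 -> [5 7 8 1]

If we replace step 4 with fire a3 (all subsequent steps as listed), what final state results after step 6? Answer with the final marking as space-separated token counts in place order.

7 5 6 2

(re-executing from step 4 with the substitution; state before step 4: [3 3 4 3])
4. fire a3 -> [5 3 4 3]
5. fire a3 -> [7 3 4 3]
6. fire a2 -> [7 5 6 2]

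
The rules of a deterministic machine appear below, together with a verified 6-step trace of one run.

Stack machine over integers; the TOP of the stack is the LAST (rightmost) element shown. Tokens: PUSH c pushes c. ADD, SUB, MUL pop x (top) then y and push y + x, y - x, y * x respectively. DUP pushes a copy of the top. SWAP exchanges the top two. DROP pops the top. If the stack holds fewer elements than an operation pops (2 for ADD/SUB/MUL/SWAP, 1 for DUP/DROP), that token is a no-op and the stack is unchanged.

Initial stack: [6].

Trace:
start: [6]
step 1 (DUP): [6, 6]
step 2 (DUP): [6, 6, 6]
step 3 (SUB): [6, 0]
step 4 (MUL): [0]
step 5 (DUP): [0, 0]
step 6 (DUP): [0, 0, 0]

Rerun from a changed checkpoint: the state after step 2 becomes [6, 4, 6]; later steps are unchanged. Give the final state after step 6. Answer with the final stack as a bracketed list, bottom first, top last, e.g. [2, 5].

[-12, -12, -12]

state after step 2 := [6, 4, 6]
step 3 (SUB): [6, -2]
step 4 (MUL): [-12]
step 5 (DUP): [-12, -12]
step 6 (DUP): [-12, -12, -12]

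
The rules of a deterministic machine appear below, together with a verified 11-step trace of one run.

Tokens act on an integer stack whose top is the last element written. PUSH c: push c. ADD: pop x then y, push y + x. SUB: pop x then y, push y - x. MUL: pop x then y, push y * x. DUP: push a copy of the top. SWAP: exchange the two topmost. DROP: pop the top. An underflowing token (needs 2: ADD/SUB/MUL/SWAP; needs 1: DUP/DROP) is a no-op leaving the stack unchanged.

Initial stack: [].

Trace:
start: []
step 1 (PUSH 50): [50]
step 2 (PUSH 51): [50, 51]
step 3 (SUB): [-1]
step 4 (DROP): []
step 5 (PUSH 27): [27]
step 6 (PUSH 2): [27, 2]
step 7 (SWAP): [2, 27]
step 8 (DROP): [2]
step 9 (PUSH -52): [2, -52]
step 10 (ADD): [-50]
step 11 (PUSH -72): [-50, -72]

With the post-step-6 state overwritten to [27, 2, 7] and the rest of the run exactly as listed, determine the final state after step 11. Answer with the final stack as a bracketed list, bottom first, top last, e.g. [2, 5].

state after step 6 := [27, 2, 7]
step 7 (SWAP): [27, 7, 2]
step 8 (DROP): [27, 7]
step 9 (PUSH -52): [27, 7, -52]
step 10 (ADD): [27, -45]
step 11 (PUSH -72): [27, -45, -72]

[27, -45, -72]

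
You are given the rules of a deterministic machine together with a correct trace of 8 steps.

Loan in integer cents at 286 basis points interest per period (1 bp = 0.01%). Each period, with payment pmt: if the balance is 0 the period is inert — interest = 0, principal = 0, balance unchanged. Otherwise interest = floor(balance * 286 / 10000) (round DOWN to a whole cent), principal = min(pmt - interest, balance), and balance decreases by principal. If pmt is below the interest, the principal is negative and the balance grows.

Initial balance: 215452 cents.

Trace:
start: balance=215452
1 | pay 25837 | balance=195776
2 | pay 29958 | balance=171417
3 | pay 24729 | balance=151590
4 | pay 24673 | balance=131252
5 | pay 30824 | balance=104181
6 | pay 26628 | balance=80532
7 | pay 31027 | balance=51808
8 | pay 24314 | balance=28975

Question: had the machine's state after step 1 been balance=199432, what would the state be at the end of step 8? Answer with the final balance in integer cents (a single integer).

33429

state after step 1 := balance=199432
2 | pay 29958 | balance=175177
3 | pay 24729 | balance=155458
4 | pay 24673 | balance=135231
5 | pay 30824 | balance=108274
6 | pay 26628 | balance=84742
7 | pay 31027 | balance=56138
8 | pay 24314 | balance=33429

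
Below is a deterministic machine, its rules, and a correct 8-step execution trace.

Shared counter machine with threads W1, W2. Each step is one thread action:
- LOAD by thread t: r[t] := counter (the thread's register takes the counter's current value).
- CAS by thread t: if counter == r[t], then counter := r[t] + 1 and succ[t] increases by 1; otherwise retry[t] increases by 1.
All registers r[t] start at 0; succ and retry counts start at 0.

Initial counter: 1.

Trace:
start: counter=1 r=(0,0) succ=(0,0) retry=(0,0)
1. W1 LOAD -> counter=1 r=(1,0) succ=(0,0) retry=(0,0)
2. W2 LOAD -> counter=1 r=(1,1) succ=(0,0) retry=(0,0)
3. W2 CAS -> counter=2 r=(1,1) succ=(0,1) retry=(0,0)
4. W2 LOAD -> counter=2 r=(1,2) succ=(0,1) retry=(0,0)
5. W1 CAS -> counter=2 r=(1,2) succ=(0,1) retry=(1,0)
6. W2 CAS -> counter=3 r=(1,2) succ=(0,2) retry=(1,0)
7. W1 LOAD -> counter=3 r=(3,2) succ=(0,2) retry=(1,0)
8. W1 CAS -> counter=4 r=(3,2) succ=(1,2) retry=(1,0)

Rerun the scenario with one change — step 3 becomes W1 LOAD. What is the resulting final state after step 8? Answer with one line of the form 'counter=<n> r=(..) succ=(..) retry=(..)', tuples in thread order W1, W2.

counter=3 r=(2,1) succ=(2,0) retry=(0,1)

(re-executing from step 3 with the substitution; state before step 3: counter=1 r=(1,1) succ=(0,0) retry=(0,0))
3. W1 LOAD -> counter=1 r=(1,1) succ=(0,0) retry=(0,0)
4. W2 LOAD -> counter=1 r=(1,1) succ=(0,0) retry=(0,0)
5. W1 CAS -> counter=2 r=(1,1) succ=(1,0) retry=(0,0)
6. W2 CAS -> counter=2 r=(1,1) succ=(1,0) retry=(0,1)
7. W1 LOAD -> counter=2 r=(2,1) succ=(1,0) retry=(0,1)
8. W1 CAS -> counter=3 r=(2,1) succ=(2,0) retry=(0,1)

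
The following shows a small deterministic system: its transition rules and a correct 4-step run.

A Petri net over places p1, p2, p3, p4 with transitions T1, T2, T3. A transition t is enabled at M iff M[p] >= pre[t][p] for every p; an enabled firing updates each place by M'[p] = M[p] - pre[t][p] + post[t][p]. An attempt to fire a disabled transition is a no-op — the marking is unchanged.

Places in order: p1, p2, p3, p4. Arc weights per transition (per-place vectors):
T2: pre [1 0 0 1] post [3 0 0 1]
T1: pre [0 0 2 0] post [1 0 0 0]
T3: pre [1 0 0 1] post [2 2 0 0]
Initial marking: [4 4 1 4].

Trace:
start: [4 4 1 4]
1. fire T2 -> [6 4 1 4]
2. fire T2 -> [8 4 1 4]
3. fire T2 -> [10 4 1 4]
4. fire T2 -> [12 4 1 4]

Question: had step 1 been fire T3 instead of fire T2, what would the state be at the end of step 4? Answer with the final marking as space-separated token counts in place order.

(re-executing from step 1 with the substitution; state before step 1: [4 4 1 4])
1. fire T3 -> [5 6 1 3]
2. fire T2 -> [7 6 1 3]
3. fire T2 -> [9 6 1 3]
4. fire T2 -> [11 6 1 3]

11 6 1 3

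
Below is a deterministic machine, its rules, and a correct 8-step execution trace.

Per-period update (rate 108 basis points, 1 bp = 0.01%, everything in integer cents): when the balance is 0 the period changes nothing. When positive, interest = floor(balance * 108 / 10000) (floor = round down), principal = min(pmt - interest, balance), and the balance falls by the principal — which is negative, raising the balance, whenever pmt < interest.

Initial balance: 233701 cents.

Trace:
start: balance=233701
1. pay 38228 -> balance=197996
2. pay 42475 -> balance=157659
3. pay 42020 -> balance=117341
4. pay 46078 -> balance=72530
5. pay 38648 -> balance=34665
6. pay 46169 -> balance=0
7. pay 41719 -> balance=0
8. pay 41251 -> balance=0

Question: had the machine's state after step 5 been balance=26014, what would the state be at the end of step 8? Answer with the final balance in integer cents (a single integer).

0

state after step 5 := balance=26014
6. pay 46169 -> balance=0
7. pay 41719 -> balance=0
8. pay 41251 -> balance=0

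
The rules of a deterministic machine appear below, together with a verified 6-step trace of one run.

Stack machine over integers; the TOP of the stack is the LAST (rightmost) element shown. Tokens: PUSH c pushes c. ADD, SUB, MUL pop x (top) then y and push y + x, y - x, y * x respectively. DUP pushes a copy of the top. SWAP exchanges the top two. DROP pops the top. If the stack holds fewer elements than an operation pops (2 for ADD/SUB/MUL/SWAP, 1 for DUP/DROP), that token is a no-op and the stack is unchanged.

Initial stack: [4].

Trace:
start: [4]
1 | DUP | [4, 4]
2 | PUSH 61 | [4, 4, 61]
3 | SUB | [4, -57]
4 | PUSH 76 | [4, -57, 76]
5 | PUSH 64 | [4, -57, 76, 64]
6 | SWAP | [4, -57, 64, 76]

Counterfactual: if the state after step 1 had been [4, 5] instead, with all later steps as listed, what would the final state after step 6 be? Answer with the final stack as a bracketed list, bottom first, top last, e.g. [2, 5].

state after step 1 := [4, 5]
2 | PUSH 61 | [4, 5, 61]
3 | SUB | [4, -56]
4 | PUSH 76 | [4, -56, 76]
5 | PUSH 64 | [4, -56, 76, 64]
6 | SWAP | [4, -56, 64, 76]

[4, -56, 64, 76]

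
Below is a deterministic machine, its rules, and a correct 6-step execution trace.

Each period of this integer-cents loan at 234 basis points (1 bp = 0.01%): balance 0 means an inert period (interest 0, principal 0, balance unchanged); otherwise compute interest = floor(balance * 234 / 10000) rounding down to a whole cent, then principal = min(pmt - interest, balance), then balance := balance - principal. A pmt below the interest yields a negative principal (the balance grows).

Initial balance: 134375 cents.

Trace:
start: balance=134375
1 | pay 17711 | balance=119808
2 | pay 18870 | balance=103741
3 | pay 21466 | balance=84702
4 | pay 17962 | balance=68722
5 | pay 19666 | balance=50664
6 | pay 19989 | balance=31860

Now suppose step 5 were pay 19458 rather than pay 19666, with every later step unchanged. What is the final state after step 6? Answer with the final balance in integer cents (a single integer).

32073

(re-executing from step 5 with the substitution; state before step 5: balance=68722)
5 | pay 19458 | balance=50872
6 | pay 19989 | balance=32073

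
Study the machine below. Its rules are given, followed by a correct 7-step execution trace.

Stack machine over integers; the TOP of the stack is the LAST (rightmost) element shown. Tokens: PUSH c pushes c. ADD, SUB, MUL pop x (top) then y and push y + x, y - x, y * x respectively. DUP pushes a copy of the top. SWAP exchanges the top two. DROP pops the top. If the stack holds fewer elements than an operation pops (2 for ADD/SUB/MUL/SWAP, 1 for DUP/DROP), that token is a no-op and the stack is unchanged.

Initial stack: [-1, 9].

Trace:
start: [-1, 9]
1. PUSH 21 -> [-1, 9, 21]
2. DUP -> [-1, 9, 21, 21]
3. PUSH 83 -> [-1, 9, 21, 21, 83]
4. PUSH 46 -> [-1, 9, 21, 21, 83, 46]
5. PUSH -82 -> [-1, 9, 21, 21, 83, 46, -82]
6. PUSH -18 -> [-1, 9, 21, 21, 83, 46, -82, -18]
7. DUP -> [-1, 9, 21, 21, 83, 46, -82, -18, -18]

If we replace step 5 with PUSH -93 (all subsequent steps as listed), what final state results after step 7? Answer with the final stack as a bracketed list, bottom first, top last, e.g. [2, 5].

[-1, 9, 21, 21, 83, 46, -93, -18, -18]

(re-executing from step 5 with the substitution; state before step 5: [-1, 9, 21, 21, 83, 46])
5. PUSH -93 -> [-1, 9, 21, 21, 83, 46, -93]
6. PUSH -18 -> [-1, 9, 21, 21, 83, 46, -93, -18]
7. DUP -> [-1, 9, 21, 21, 83, 46, -93, -18, -18]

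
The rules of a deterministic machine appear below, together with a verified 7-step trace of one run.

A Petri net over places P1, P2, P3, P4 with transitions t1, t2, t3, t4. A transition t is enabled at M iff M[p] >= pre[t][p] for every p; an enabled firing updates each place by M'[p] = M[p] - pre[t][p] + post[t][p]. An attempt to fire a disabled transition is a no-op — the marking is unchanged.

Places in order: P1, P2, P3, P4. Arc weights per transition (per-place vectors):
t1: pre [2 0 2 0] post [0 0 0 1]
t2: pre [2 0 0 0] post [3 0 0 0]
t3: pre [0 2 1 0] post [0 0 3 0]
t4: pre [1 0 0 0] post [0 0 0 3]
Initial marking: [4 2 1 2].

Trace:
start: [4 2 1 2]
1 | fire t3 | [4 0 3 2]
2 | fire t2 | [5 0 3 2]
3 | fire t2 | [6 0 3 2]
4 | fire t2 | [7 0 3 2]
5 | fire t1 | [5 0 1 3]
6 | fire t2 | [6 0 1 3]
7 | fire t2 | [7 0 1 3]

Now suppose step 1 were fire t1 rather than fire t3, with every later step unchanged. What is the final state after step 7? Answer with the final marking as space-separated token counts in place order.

(re-executing from step 1 with the substitution; state before step 1: [4 2 1 2])
1 | fire t1 | [4 2 1 2]
2 | fire t2 | [5 2 1 2]
3 | fire t2 | [6 2 1 2]
4 | fire t2 | [7 2 1 2]
5 | fire t1 | [7 2 1 2]
6 | fire t2 | [8 2 1 2]
7 | fire t2 | [9 2 1 2]

9 2 1 2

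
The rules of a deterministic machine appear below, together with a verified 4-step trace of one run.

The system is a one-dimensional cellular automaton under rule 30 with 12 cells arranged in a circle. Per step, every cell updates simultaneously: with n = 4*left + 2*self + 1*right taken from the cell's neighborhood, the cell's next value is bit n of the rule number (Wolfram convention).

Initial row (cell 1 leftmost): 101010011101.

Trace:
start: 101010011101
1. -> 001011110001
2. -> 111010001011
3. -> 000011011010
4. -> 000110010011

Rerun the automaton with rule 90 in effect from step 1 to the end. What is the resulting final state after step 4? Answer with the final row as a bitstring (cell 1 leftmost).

010001110011

(re-executing steps 1..4 under rule 90; state before step 1: 101010011101)
1. -> 100001110101
2. -> 110011010001
3. -> 011111001011
4. -> 010001110011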